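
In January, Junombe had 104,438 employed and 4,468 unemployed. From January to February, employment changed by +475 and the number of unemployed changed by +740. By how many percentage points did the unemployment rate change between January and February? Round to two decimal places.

The unemployment rate changed by +0.63 percentage points.

January: labor force = 104,438 + 4,468 = 108,906; u = 4,468/108,906 = 4.10%.
February: labor force = 104,913 + 5,208 = 110,121; u = 5,208/110,121 = 4.73%.
Change = 4.73% − 4.10% = +0.63 pp.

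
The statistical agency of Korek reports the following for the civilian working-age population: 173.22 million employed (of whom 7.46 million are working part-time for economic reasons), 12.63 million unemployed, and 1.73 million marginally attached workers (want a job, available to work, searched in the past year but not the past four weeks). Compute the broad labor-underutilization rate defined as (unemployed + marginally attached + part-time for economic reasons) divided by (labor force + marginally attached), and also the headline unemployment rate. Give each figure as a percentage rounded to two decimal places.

Broad underutilization rate ≈ 11.63%; headline unemployment rate ≈ 6.80%.

Labor force = 173.22 + 12.63 = 185.85 million.
Numerator = 12.63 + 1.73 + 7.46 = 21.82 million.
Denominator = 185.85 + 1.73 = 187.58 million.
Broad rate = 21.82 / 187.58 = 11.63%.
Headline unemployment rate = 12.63 / 185.85 = 6.80%.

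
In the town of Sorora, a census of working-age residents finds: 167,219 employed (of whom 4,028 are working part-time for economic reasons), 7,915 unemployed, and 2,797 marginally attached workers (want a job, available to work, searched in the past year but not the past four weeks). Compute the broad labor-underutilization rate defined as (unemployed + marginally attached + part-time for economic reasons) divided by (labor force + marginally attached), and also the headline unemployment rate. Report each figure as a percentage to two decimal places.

Labor force = 167,219 + 7,915 = 175,134.
Numerator = 7,915 + 2,797 + 4,028 = 14,740.
Denominator = 175,134 + 2,797 = 177,931.
Broad rate = 14,740 / 177,931 = 8.28%.
Headline unemployment rate = 7,915 / 175,134 = 4.52%.

Broad underutilization rate ≈ 8.28%; headline unemployment rate ≈ 4.52%.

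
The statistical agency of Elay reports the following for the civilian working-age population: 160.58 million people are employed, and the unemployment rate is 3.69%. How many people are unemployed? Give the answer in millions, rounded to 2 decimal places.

About 6.15 million are unemployed.

Let U be the number unemployed. The labor force is E + U, and U/(E+U) = 0.0369.
So U = 0.0369 × 160.58 / (1 − 0.0369) = 5.9254 / 0.9631 ≈ 6.15 million.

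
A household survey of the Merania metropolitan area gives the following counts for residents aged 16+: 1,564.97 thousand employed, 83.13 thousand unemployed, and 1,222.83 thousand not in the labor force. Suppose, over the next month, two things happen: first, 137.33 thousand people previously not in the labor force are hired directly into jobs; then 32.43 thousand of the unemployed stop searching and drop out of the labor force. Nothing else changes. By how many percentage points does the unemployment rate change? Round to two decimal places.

Initially, labor force = 1,564.97 + 83.13 = 1,648.10 thousand, so u = 83.13/1,648.10 = 5.04%.
After the first change, employed and labor force both rise by 137.33; unemployed unchanged → E = 1,702.30, U = 83.13, labor force = 1,785.43 thousand.
After the second change, unemployed and labor force both fall by 32.43 → E = 1,702.30, U = 50.70, labor force = 1,753.00 thousand.
New unemployment rate = 50.70 / 1,753.00 = 2.89%.
Change = 2.89% − 5.04% = −2.15 percentage points.

The unemployment rate changes by −2.15 percentage points.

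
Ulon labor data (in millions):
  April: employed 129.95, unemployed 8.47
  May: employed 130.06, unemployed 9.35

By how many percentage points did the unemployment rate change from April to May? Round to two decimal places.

The unemployment rate changed by +0.59 percentage points.

April: labor force = 129.95 + 8.47 = 138.42; u = 8.47/138.42 = 6.12%.
May: labor force = 130.06 + 9.35 = 139.41; u = 9.35/139.41 = 6.71%.
Change = 6.71% − 6.12% = +0.59 pp.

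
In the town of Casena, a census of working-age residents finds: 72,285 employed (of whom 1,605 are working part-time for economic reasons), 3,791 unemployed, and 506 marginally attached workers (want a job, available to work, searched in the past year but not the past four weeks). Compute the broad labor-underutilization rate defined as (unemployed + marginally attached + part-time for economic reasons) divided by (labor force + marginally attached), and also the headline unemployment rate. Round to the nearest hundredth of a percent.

Broad underutilization rate ≈ 7.71%; headline unemployment rate ≈ 4.98%.

Labor force = 72,285 + 3,791 = 76,076.
Numerator = 3,791 + 506 + 1,605 = 5,902.
Denominator = 76,076 + 506 = 76,582.
Broad rate = 5,902 / 76,582 = 7.71%.
Headline unemployment rate = 3,791 / 76,076 = 4.98%.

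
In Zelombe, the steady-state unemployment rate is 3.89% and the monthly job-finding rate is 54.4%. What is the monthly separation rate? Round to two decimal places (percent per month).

From u* = s/(s+f): s = u·f/(1−u).
s = 0.0389 × 54.4 / (1 − 0.0389) = 2.1162 / 0.9611 ≈ 2.20% per month.

Separation rate ≈ 2.20% per month.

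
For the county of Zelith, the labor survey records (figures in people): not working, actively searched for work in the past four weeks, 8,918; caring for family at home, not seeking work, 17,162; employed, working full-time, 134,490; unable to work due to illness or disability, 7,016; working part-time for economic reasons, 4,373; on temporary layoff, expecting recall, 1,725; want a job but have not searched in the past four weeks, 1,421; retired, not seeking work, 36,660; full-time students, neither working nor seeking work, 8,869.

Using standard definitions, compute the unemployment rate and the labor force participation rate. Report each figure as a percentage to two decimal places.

Unemployment rate ≈ 7.12%; labor force participation rate ≈ 67.76%.

Employed = 134,490 + 4,373 = 138,863 (anyone who worked, including part-time for economic reasons, counts as employed).
Unemployed = 8,918 + 1,725 = 10,643 (jobless and actively searching, or on temporary layoff).
Labor force = 138,863 + 10,643 = 149,506.
Not in labor force = 17,162 + 7,016 + 1,421 + 36,660 + 8,869 = 71,128 (those not working and not actively searching are outside the labor force — including those who want a job but have given up searching).
Civilian working-age population = 149,506 + 71,128 = 220,634.
Unemployment rate = 10,643 / 149,506 = 7.12%.
Labor force participation rate = 149,506 / 220,634 = 67.76%.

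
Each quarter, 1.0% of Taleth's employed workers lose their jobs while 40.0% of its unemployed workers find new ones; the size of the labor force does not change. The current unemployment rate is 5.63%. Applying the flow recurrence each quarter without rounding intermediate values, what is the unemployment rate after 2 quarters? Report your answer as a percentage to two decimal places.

With a fixed labor force, u_{t+1} = u_t + s·(1−u_t) − f·u_t = u_t·(1−s−f) + s.
Here 1−s−f = 0.590 and s = 0.010.
u_1 = 0.056300 × 0.590 + 0.010 = 0.043217.
u_2 = 0.043217 × 0.590 + 0.010 = 0.035498.

Unemployment rate after two quarters ≈ 3.55%.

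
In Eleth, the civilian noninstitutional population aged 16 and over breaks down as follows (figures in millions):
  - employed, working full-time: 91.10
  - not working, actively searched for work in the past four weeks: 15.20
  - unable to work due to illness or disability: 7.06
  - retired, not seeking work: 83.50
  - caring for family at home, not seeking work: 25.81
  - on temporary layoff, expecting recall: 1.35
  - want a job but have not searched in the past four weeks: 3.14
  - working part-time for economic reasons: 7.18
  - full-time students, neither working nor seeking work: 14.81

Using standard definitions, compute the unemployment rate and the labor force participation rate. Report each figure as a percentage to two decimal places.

Unemployment rate ≈ 14.41%; labor force participation rate ≈ 46.09%.

Employed = 91.10 + 7.18 = 98.28 million (anyone who worked, including part-time for economic reasons, counts as employed).
Unemployed = 15.20 + 1.35 = 16.55 million (jobless and actively searching, or on temporary layoff).
Labor force = 98.28 + 16.55 = 114.83 million.
Not in labor force = 7.06 + 83.50 + 25.81 + 3.14 + 14.81 = 134.32 million (those not working and not actively searching are outside the labor force — including those who want a job but have given up searching).
Civilian working-age population = 114.83 + 134.32 = 249.15 million.
Unemployment rate = 16.55 / 114.83 = 14.41%.
Labor force participation rate = 114.83 / 249.15 = 46.09%.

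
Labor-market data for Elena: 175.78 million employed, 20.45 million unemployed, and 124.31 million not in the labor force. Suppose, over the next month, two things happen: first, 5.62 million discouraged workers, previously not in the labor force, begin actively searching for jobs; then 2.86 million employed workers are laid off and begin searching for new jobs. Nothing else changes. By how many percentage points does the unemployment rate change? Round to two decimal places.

The unemployment rate changes by +3.91 percentage points.

Initially, labor force = 175.78 + 20.45 = 196.23 million, so u = 20.45/196.23 = 10.42%.
After the first change, unemployed and labor force both rise by 5.62 → E = 175.78, U = 26.07, labor force = 201.85 million.
After the second change, employed falls and unemployed rises by 2.86; labor force unchanged → E = 172.92, U = 28.93, labor force = 201.85 million.
New unemployment rate = 28.93 / 201.85 = 14.33%.
Change = 14.33% − 10.42% = +3.91 percentage points.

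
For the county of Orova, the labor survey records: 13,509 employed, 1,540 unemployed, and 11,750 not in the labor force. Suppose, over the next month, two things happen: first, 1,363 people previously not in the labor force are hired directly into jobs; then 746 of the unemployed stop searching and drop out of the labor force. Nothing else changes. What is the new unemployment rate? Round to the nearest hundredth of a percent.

New unemployment rate ≈ 5.07%.

Initially, labor force = 13,509 + 1,540 = 15,049, so u = 1,540/15,049 = 10.23%.
After the first change, employed and labor force both rise by 1,363; unemployed unchanged → E = 14,872, U = 1,540, labor force = 16,412.
After the second change, unemployed and labor force both fall by 746 → E = 14,872, U = 794, labor force = 15,666.
New unemployment rate = 794 / 15,666 = 5.07%.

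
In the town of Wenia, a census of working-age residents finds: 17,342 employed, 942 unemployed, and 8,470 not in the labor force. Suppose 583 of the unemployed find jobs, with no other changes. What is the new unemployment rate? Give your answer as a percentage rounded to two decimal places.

New unemployment rate ≈ 1.96%.

Initially, labor force = 17,342 + 942 = 18,284, so u = 942/18,284 = 5.15%.
After the change, unemployed falls and employed rises by 583; labor force unchanged → E = 17,925, U = 359, labor force = 18,284.
New unemployment rate = 359 / 18,284 = 1.96%.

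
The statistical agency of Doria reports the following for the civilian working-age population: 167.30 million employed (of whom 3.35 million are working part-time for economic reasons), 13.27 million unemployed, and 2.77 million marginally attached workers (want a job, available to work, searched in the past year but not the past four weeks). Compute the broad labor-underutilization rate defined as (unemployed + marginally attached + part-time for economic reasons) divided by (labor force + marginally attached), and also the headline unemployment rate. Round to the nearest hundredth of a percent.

Broad underutilization rate ≈ 10.58%; headline unemployment rate ≈ 7.35%.

Labor force = 167.30 + 13.27 = 180.57 million.
Numerator = 13.27 + 2.77 + 3.35 = 19.39 million.
Denominator = 180.57 + 2.77 = 183.34 million.
Broad rate = 19.39 / 183.34 = 10.58%.
Headline unemployment rate = 13.27 / 180.57 = 7.35%.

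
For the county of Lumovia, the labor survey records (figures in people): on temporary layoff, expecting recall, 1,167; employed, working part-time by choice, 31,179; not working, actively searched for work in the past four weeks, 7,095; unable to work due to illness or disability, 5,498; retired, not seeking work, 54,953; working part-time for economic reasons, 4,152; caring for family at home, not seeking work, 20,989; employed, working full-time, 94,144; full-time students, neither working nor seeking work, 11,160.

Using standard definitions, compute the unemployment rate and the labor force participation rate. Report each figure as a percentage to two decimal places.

Unemployment rate ≈ 6.00%; labor force participation rate ≈ 59.80%.

Employed = 31,179 + 4,152 + 94,144 = 129,475 (anyone who worked, including part-time for economic reasons, counts as employed).
Unemployed = 1,167 + 7,095 = 8,262 (jobless and actively searching, or on temporary layoff).
Labor force = 129,475 + 8,262 = 137,737.
Not in labor force = 5,498 + 54,953 + 20,989 + 11,160 = 92,600 (those not working and not actively searching are outside the labor force).
Civilian working-age population = 137,737 + 92,600 = 230,337.
Unemployment rate = 8,262 / 137,737 = 6.00%.
Labor force participation rate = 137,737 / 230,337 = 59.80%.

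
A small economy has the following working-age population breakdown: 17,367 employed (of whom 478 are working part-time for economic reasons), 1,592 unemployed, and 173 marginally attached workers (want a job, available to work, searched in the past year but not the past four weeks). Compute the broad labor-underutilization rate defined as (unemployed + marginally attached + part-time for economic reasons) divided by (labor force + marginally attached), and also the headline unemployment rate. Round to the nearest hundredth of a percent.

Labor force = 17,367 + 1,592 = 18,959.
Numerator = 1,592 + 173 + 478 = 2,243.
Denominator = 18,959 + 173 = 19,132.
Broad rate = 2,243 / 19,132 = 11.72%.
Headline unemployment rate = 1,592 / 18,959 = 8.40%.

Broad underutilization rate ≈ 11.72%; headline unemployment rate ≈ 8.40%.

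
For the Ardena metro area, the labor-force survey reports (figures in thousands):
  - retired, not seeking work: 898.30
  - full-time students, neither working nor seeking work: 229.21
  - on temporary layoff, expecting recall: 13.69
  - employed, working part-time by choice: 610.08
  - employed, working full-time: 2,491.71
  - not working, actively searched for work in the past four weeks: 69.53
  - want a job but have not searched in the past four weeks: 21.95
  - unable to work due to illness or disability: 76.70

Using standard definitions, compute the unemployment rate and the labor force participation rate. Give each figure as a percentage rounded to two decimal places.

Employed = 610.08 + 2,491.71 = 3,101.79 thousand.
Unemployed = 13.69 + 69.53 = 83.22 thousand (jobless and actively searching, or on temporary layoff).
Labor force = 3,101.79 + 83.22 = 3,185.01 thousand.
Not in labor force = 898.30 + 229.21 + 21.95 + 76.70 = 1,226.16 thousand (those not working and not actively searching are outside the labor force — including those who want a job but have given up searching).
Civilian working-age population = 3,185.01 + 1,226.16 = 4,411.17 thousand.
Unemployment rate = 83.22 / 3,185.01 = 2.61%.
Labor force participation rate = 3,185.01 / 4,411.17 = 72.20%.

Unemployment rate ≈ 2.61%; labor force participation rate ≈ 72.20%.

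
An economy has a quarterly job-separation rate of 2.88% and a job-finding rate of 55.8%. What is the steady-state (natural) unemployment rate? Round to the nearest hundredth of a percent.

At steady state the flows balance: s·E = f·U, so U/(E+U) = s/(s+f).
u* = 2.88 / (2.88 + 55.8) = 2.88 / 58.68 = 4.91%.

Steady-state unemployment rate ≈ 4.91%.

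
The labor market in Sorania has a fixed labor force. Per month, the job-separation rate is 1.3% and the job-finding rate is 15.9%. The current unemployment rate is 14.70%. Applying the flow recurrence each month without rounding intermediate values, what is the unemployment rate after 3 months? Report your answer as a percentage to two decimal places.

With a fixed labor force, u_{t+1} = u_t + s·(1−u_t) − f·u_t = u_t·(1−s−f) + s.
Here 1−s−f = 0.828 and s = 0.013.
u_1 = 0.147000 × 0.828 + 0.013 = 0.134716.
u_2 = 0.134716 × 0.828 + 0.013 = 0.124545.
u_3 = 0.124545 × 0.828 + 0.013 = 0.116123.

Unemployment rate after three months ≈ 11.61%.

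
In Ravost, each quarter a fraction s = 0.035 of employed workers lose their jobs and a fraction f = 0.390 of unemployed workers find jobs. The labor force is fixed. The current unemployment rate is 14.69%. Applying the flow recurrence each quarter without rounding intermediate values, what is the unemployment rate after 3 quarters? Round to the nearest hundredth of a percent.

With a fixed labor force, u_{t+1} = u_t + s·(1−u_t) − f·u_t = u_t·(1−s−f) + s.
Here 1−s−f = 0.575 and s = 0.035.
u_1 = 0.146900 × 0.575 + 0.035 = 0.119468.
u_2 = 0.119468 × 0.575 + 0.035 = 0.103694.
u_3 = 0.103694 × 0.575 + 0.035 = 0.094624.

Unemployment rate after three quarters ≈ 9.46%.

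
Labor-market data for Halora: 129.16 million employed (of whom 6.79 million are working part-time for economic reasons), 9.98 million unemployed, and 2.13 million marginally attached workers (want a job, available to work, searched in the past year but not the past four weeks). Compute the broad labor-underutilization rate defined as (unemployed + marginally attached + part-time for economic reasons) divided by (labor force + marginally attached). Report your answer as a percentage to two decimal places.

Labor force = 129.16 + 9.98 = 139.14 million.
Numerator = 9.98 + 2.13 + 6.79 = 18.90 million.
Denominator = 139.14 + 2.13 = 141.27 million.
Broad rate = 18.90 / 141.27 = 13.38%.

Broad underutilization rate ≈ 13.38%.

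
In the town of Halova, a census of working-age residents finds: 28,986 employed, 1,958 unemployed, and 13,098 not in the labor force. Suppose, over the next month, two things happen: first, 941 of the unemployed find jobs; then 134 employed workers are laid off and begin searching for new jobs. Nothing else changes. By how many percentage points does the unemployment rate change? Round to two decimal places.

The unemployment rate changes by −2.61 percentage points.

Initially, labor force = 28,986 + 1,958 = 30,944, so u = 1,958/30,944 = 6.33%.
After the first change, unemployed falls and employed rises by 941; labor force unchanged → E = 29,927, U = 1,017, labor force = 30,944.
After the second change, employed falls and unemployed rises by 134; labor force unchanged → E = 29,793, U = 1,151, labor force = 30,944.
New unemployment rate = 1,151 / 30,944 = 3.72%.
Change = 3.72% − 6.33% = −2.61 percentage points.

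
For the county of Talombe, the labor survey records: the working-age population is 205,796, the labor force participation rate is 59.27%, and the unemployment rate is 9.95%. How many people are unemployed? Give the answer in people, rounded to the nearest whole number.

Labor force = 0.5927 × 205,796 = 121,975.
Unemployed = 0.0995 × 121,975 ≈ 12,137.

About 12,137 are unemployed.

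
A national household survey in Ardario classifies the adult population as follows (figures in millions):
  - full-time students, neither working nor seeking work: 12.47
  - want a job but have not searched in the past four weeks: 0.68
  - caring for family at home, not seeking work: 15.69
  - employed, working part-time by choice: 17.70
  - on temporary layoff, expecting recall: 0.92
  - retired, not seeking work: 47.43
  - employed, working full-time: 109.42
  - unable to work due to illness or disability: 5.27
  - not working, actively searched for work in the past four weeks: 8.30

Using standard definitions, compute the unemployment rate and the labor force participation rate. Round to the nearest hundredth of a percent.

Unemployment rate ≈ 6.76%; labor force participation rate ≈ 62.58%.

Employed = 17.70 + 109.42 = 127.12 million.
Unemployed = 0.92 + 8.30 = 9.22 million (jobless and actively searching, or on temporary layoff).
Labor force = 127.12 + 9.22 = 136.34 million.
Not in labor force = 12.47 + 0.68 + 15.69 + 47.43 + 5.27 = 81.54 million (those not working and not actively searching are outside the labor force — including those who want a job but have given up searching).
Civilian working-age population = 136.34 + 81.54 = 217.88 million.
Unemployment rate = 9.22 / 136.34 = 6.76%.
Labor force participation rate = 136.34 / 217.88 = 62.58%.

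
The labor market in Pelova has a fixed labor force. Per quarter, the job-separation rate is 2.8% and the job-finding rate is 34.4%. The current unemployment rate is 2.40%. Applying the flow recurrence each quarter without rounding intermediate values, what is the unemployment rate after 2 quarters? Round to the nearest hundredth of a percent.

With a fixed labor force, u_{t+1} = u_t + s·(1−u_t) − f·u_t = u_t·(1−s−f) + s.
Here 1−s−f = 0.628 and s = 0.028.
u_1 = 0.024000 × 0.628 + 0.028 = 0.043072.
u_2 = 0.043072 × 0.628 + 0.028 = 0.055049.

Unemployment rate after two quarters ≈ 5.50%.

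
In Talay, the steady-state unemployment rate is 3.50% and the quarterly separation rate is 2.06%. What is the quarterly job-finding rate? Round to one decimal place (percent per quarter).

From u* = s/(s+f): f = s·(1−u)/u.
f = 2.06 × (1 − 0.0350) / 0.0350 = 1.9879 / 0.0350 ≈ 56.8% per quarter.

Job-finding rate ≈ 56.8% per quarter.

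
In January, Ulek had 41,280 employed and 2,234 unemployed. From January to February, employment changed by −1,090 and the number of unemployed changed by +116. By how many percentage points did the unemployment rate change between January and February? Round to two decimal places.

January: labor force = 41,280 + 2,234 = 43,514; u = 2,234/43,514 = 5.13%.
February: labor force = 40,190 + 2,350 = 42,540; u = 2,350/42,540 = 5.52%.
Change = 5.52% − 5.13% = +0.39 pp.

The unemployment rate changed by +0.39 percentage points.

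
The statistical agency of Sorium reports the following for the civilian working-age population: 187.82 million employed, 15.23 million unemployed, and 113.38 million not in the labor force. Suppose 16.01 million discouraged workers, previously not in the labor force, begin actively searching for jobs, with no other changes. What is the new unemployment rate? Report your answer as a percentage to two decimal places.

New unemployment rate ≈ 14.26%.

Initially, labor force = 187.82 + 15.23 = 203.05 million, so u = 15.23/203.05 = 7.50%.
After the change, unemployed and labor force both rise by 16.01 → E = 187.82, U = 31.24, labor force = 219.06 million.
New unemployment rate = 31.24 / 219.06 = 14.26%.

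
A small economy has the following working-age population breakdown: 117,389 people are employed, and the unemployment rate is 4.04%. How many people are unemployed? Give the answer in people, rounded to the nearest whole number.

About 4,942 are unemployed.

Let U be the number unemployed. The labor force is E + U, and U/(E+U) = 0.0404.
So U = 0.0404 × 117,389 / (1 − 0.0404) = 4742.52 / 0.9596 ≈ 4,942.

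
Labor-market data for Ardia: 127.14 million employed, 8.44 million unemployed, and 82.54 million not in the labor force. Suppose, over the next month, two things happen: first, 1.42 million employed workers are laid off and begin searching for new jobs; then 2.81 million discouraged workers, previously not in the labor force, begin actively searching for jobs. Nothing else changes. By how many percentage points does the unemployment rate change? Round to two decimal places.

The unemployment rate changes by +2.93 percentage points.

Initially, labor force = 127.14 + 8.44 = 135.58 million, so u = 8.44/135.58 = 6.23%.
After the first change, employed falls and unemployed rises by 1.42; labor force unchanged → E = 125.72, U = 9.86, labor force = 135.58 million.
After the second change, unemployed and labor force both rise by 2.81 → E = 125.72, U = 12.67, labor force = 138.39 million.
New unemployment rate = 12.67 / 138.39 = 9.16%.
Change = 9.16% − 6.23% = +2.93 percentage points.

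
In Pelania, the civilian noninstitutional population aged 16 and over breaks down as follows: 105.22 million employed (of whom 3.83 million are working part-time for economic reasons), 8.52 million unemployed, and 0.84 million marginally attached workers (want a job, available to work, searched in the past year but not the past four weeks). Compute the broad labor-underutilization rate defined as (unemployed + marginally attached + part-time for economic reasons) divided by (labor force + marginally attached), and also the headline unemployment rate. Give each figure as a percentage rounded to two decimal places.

Labor force = 105.22 + 8.52 = 113.74 million.
Numerator = 8.52 + 0.84 + 3.83 = 13.19 million.
Denominator = 113.74 + 0.84 = 114.58 million.
Broad rate = 13.19 / 114.58 = 11.51%.
Headline unemployment rate = 8.52 / 113.74 = 7.49%.

Broad underutilization rate ≈ 11.51%; headline unemployment rate ≈ 7.49%.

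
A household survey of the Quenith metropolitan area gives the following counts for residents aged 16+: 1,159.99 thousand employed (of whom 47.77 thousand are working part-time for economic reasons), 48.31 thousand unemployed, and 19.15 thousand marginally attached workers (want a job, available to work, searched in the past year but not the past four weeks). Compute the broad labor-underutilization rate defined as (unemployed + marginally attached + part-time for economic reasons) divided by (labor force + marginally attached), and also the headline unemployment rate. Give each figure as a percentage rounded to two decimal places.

Broad underutilization rate ≈ 9.39%; headline unemployment rate ≈ 4.00%.

Labor force = 1,159.99 + 48.31 = 1,208.30 thousand.
Numerator = 48.31 + 19.15 + 47.77 = 115.23 thousand.
Denominator = 1,208.30 + 19.15 = 1,227.45 thousand.
Broad rate = 115.23 / 1,227.45 = 9.39%.
Headline unemployment rate = 48.31 / 1,208.30 = 4.00%.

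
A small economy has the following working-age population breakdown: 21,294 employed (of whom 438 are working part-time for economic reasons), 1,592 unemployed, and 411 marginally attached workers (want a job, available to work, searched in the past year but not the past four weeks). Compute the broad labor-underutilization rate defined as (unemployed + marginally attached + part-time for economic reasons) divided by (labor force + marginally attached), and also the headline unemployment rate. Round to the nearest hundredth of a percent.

Labor force = 21,294 + 1,592 = 22,886.
Numerator = 1,592 + 411 + 438 = 2,441.
Denominator = 22,886 + 411 = 23,297.
Broad rate = 2,441 / 23,297 = 10.48%.
Headline unemployment rate = 1,592 / 22,886 = 6.96%.

Broad underutilization rate ≈ 10.48%; headline unemployment rate ≈ 6.96%.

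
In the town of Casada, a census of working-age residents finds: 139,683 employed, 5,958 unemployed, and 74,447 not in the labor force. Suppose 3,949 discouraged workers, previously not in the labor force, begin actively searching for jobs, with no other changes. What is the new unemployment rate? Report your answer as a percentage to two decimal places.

Initially, labor force = 139,683 + 5,958 = 145,641, so u = 5,958/145,641 = 4.09%.
After the change, unemployed and labor force both rise by 3,949 → E = 139,683, U = 9,907, labor force = 149,590.
New unemployment rate = 9,907 / 149,590 = 6.62%.

New unemployment rate ≈ 6.62%.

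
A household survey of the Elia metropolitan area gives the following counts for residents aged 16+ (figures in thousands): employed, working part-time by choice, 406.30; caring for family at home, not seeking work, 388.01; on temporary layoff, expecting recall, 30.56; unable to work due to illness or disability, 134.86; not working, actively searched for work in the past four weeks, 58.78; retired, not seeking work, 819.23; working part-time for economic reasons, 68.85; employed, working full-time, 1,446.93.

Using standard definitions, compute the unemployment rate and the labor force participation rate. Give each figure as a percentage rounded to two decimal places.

Employed = 406.30 + 68.85 + 1,446.93 = 1,922.08 thousand (anyone who worked, including part-time for economic reasons, counts as employed).
Unemployed = 30.56 + 58.78 = 89.34 thousand (jobless and actively searching, or on temporary layoff).
Labor force = 1,922.08 + 89.34 = 2,011.42 thousand.
Not in labor force = 388.01 + 134.86 + 819.23 = 1,342.10 thousand (those not working and not actively searching are outside the labor force).
Civilian working-age population = 2,011.42 + 1,342.10 = 3,353.52 thousand.
Unemployment rate = 89.34 / 2,011.42 = 4.44%.
Labor force participation rate = 2,011.42 / 3,353.52 = 59.98%.

Unemployment rate ≈ 4.44%; labor force participation rate ≈ 59.98%.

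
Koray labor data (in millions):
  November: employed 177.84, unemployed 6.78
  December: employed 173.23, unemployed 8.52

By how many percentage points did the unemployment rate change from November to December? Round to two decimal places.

The unemployment rate changed by +1.02 percentage points.

November: labor force = 177.84 + 6.78 = 184.62; u = 6.78/184.62 = 3.67%.
December: labor force = 173.23 + 8.52 = 181.75; u = 8.52/181.75 = 4.69%.
Change = 4.69% − 3.67% = +1.02 pp.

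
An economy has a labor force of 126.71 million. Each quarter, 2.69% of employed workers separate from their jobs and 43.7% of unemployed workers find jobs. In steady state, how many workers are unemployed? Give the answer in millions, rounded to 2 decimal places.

Steady-state unemployment rate u* = s/(s+f) = 2.69/(2.69+43.7) = 0.057987.
Unemployed = u* × labor force = 0.057987 × 126.71 ≈ 7.35 million.

About 7.35 million are unemployed in steady state.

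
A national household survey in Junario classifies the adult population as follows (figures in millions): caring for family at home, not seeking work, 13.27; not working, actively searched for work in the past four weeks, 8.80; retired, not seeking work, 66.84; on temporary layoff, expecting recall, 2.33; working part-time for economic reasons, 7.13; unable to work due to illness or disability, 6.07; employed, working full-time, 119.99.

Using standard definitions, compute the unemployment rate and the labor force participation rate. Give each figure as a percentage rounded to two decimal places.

Employed = 7.13 + 119.99 = 127.12 million (anyone who worked, including part-time for economic reasons, counts as employed).
Unemployed = 8.80 + 2.33 = 11.13 million (jobless and actively searching, or on temporary layoff).
Labor force = 127.12 + 11.13 = 138.25 million.
Not in labor force = 13.27 + 66.84 + 6.07 = 86.18 million (those not working and not actively searching are outside the labor force).
Civilian working-age population = 138.25 + 86.18 = 224.43 million.
Unemployment rate = 11.13 / 138.25 = 8.05%.
Labor force participation rate = 138.25 / 224.43 = 61.60%.

Unemployment rate ≈ 8.05%; labor force participation rate ≈ 61.60%.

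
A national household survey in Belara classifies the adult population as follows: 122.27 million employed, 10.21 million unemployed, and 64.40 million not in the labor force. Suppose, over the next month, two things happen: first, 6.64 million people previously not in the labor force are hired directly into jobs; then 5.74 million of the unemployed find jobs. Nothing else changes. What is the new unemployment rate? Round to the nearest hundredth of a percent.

Initially, labor force = 122.27 + 10.21 = 132.48 million, so u = 10.21/132.48 = 7.71%.
After the first change, employed and labor force both rise by 6.64; unemployed unchanged → E = 128.91, U = 10.21, labor force = 139.12 million.
After the second change, unemployed falls and employed rises by 5.74; labor force unchanged → E = 134.65, U = 4.47, labor force = 139.12 million.
New unemployment rate = 4.47 / 139.12 = 3.21%.

New unemployment rate ≈ 3.21%.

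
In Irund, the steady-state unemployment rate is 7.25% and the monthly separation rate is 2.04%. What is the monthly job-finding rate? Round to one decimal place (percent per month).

From u* = s/(s+f): f = s·(1−u)/u.
f = 2.04 × (1 − 0.0725) / 0.0725 = 1.8921 / 0.0725 ≈ 26.1% per month.

Job-finding rate ≈ 26.1% per month.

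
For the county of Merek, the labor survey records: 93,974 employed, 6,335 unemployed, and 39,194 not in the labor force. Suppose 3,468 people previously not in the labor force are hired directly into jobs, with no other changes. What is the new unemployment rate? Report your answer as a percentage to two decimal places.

New unemployment rate ≈ 6.10%.

Initially, labor force = 93,974 + 6,335 = 100,309, so u = 6,335/100,309 = 6.32%.
After the change, employed and labor force both rise by 3,468; unemployed unchanged → E = 97,442, U = 6,335, labor force = 103,777.
New unemployment rate = 6,335 / 103,777 = 6.10%.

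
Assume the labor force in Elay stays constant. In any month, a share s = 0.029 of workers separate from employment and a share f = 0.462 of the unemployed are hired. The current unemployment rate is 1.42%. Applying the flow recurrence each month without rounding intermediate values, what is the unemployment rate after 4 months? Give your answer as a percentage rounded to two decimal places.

With a fixed labor force, u_{t+1} = u_t + s·(1−u_t) − f·u_t = u_t·(1−s−f) + s.
Here 1−s−f = 0.509 and s = 0.029.
u_1 = 0.014200 × 0.509 + 0.029 = 0.036228.
u_2 = 0.036228 × 0.509 + 0.029 = 0.047440.
u_3 = 0.047440 × 0.509 + 0.029 = 0.053147.
u_4 = 0.053147 × 0.509 + 0.029 = 0.056052.

Unemployment rate after four months ≈ 5.61%.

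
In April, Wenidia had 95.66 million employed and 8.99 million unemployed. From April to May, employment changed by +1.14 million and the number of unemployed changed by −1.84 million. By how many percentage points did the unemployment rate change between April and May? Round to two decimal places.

April: labor force = 95.66 + 8.99 = 104.65; u = 8.99/104.65 = 8.59%.
May: labor force = 96.80 + 7.15 = 103.95; u = 7.15/103.95 = 6.88%.
Change = 6.88% − 8.59% = −1.71 pp.

The unemployment rate changed by −1.71 percentage points.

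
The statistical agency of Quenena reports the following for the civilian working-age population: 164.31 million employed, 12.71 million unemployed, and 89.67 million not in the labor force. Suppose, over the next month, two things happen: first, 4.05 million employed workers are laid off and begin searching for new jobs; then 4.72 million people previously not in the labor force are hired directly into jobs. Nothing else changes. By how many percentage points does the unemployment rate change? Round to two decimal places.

Initially, labor force = 164.31 + 12.71 = 177.02 million, so u = 12.71/177.02 = 7.18%.
After the first change, employed falls and unemployed rises by 4.05; labor force unchanged → E = 160.26, U = 16.76, labor force = 177.02 million.
After the second change, employed and labor force both rise by 4.72; unemployed unchanged → E = 164.98, U = 16.76, labor force = 181.74 million.
New unemployment rate = 16.76 / 181.74 = 9.22%.
Change = 9.22% − 7.18% = +2.04 percentage points.

The unemployment rate changes by +2.04 percentage points.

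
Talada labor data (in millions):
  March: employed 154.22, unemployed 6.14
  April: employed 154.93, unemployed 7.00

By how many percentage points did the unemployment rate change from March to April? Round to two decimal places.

The unemployment rate changed by +0.49 percentage points.

March: labor force = 154.22 + 6.14 = 160.36; u = 6.14/160.36 = 3.83%.
April: labor force = 154.93 + 7.00 = 161.93; u = 7.00/161.93 = 4.32%.
Change = 4.32% − 3.83% = +0.49 pp.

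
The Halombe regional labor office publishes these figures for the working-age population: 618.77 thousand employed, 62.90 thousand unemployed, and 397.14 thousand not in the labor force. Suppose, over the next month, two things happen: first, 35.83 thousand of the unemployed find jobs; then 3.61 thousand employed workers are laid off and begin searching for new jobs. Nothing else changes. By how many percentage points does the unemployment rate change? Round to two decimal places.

Initially, labor force = 618.77 + 62.90 = 681.67 thousand, so u = 62.90/681.67 = 9.23%.
After the first change, unemployed falls and employed rises by 35.83; labor force unchanged → E = 654.60, U = 27.07, labor force = 681.67 thousand.
After the second change, employed falls and unemployed rises by 3.61; labor force unchanged → E = 650.99, U = 30.68, labor force = 681.67 thousand.
New unemployment rate = 30.68 / 681.67 = 4.50%.
Change = 4.50% − 9.23% = −4.73 percentage points.

The unemployment rate changes by −4.73 percentage points.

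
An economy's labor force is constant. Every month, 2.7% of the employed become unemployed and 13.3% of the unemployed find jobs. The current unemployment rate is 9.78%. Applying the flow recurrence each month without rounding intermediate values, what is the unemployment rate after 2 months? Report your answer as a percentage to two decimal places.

Unemployment rate after two months ≈ 11.87%.

With a fixed labor force, u_{t+1} = u_t + s·(1−u_t) − f·u_t = u_t·(1−s−f) + s.
Here 1−s−f = 0.840 and s = 0.027.
u_1 = 0.097800 × 0.840 + 0.027 = 0.109152.
u_2 = 0.109152 × 0.840 + 0.027 = 0.118688.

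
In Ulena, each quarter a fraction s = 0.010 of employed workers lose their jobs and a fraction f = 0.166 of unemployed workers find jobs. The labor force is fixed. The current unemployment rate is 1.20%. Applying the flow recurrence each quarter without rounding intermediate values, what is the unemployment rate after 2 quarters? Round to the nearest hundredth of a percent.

With a fixed labor force, u_{t+1} = u_t + s·(1−u_t) − f·u_t = u_t·(1−s−f) + s.
Here 1−s−f = 0.824 and s = 0.010.
u_1 = 0.012000 × 0.824 + 0.010 = 0.019888.
u_2 = 0.019888 × 0.824 + 0.010 = 0.026388.

Unemployment rate after two quarters ≈ 2.64%.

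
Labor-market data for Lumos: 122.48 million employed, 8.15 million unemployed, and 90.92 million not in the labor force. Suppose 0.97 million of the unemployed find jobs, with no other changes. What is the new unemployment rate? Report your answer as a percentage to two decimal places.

New unemployment rate ≈ 5.50%.

Initially, labor force = 122.48 + 8.15 = 130.63 million, so u = 8.15/130.63 = 6.24%.
After the change, unemployed falls and employed rises by 0.97; labor force unchanged → E = 123.45, U = 7.18, labor force = 130.63 million.
New unemployment rate = 7.18 / 130.63 = 5.50%.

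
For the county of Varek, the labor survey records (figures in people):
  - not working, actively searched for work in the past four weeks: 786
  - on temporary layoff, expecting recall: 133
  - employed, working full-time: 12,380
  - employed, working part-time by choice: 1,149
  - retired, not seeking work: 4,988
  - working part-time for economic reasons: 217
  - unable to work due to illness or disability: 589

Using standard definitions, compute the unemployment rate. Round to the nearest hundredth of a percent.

Employed = 12,380 + 1,149 + 217 = 13,746 (anyone who worked, including part-time for economic reasons, counts as employed).
Unemployed = 786 + 133 = 919 (jobless and actively searching, or on temporary layoff).
Labor force = 13,746 + 919 = 14,665.
Unemployment rate = 919 / 14,665 = 6.27%.

Unemployment rate ≈ 6.27%.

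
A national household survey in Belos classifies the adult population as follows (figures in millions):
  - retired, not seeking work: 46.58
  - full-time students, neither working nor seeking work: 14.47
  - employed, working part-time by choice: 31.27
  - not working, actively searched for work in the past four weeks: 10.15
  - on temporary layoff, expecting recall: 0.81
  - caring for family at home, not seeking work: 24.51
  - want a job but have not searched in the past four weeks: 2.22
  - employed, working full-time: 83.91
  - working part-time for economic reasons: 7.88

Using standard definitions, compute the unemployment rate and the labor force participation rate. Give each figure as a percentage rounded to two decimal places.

Employed = 31.27 + 83.91 + 7.88 = 123.06 million (anyone who worked, including part-time for economic reasons, counts as employed).
Unemployed = 10.15 + 0.81 = 10.96 million (jobless and actively searching, or on temporary layoff).
Labor force = 123.06 + 10.96 = 134.02 million.
Not in labor force = 46.58 + 14.47 + 24.51 + 2.22 = 87.78 million (those not working and not actively searching are outside the labor force — including those who want a job but have given up searching).
Civilian working-age population = 134.02 + 87.78 = 221.80 million.
Unemployment rate = 10.96 / 134.02 = 8.18%.
Labor force participation rate = 134.02 / 221.80 = 60.42%.

Unemployment rate ≈ 8.18%; labor force participation rate ≈ 60.42%.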